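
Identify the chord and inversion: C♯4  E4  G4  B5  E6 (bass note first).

The pitch classes C#, E, G, B arrange in thirds as C#–E–G–B: a C# half-diminished seventh chord.
The lowest note is C#, the root of the chord, so this is root position (figured bass 7).

C# half-diminished seventh, root position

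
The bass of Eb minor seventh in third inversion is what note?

Db

Eb minor seventh is Eb–Gb–Bb–Db. Third inversion places the seventh in the bass: Db.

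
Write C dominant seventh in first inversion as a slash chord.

First inversion of C dominant seventh has the third (E) in the bass. As a slash chord: C7/E.

C7/E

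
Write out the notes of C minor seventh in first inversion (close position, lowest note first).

C minor seventh is C–Eb–G–Bb. First inversion puts the third (Eb) in the bass, with the remaining tones above: Eb, G, Bb, C.

Eb, G, Bb, C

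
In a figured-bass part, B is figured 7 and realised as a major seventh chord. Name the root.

The figures 7 mean the root of the chord is in the bass. If B is the root of a major seventh chord, the root is B (chord tones B–D#–F#–A#).

B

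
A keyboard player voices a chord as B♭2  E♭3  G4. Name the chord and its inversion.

Eb major, second inversion

Reducing to letter names: Bb, Eb, G. These stack in thirds as Eb–G–Bb — an Eb major triad.
The lowest note is Bb, the fifth of the chord, so this is second inversion (figured bass 6/4).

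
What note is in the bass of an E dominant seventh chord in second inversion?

B

In second inversion the fifth is lowest. For E dominant seventh (E–G#–B–D) that is B.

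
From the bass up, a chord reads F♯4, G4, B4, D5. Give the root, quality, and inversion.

The distinct note names are F#, G, B, D. Stacked in thirds they read G–B–D–F#, which is a major seventh chord on G.
With the seventh (F#) in the bass, the chord is in third inversion (figured bass 4/2).

G major seventh, third inversion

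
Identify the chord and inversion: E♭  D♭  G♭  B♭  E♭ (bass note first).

Eb minor seventh, root position

The pitch classes Eb, Db, Gb, Bb arrange in thirds as Eb–Gb–Bb–Db: an Eb minor seventh chord.
With the root (Eb) in the bass, the chord is in root position (figured bass 7).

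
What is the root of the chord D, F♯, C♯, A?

Reordering D, F#, C#, A into stacked thirds gives D–F#–A–C#; the bottom of that stack, D, is the root.

D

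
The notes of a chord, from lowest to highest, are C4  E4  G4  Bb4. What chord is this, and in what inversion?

Reducing to letter names: C, E, G, Bb. These stack in thirds as C–E–G–Bb — a C dominant seventh chord.
C is the root of C dominant seventh; root in the bass means root position (figured bass 7).

C dominant seventh, root position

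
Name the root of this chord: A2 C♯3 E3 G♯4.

A

Reordering A, C#, E, G# into stacked thirds gives A–C#–E–G#; the bottom of that stack, A, is the root.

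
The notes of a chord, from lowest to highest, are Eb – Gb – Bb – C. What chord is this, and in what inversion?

C half-diminished seventh, first inversion

The pitch classes Eb, Gb, Bb, C arrange in thirds as C–Eb–Gb–Bb: a C half-diminished seventh chord.
With the third (Eb) in the bass, the chord is in first inversion (figured bass 6/5).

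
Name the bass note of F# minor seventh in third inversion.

In third inversion the seventh is lowest. For F# minor seventh (F#–A–C#–E) that is E.

E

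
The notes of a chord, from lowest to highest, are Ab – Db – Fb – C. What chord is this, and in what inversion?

The distinct note names are Ab, Db, Fb, C. Stacked in thirds they read Db–Fb–Ab–C, which is a minor-major seventh chord on Db.
Ab is the fifth of Db minor-major seventh; fifth in the bass means second inversion (figured bass 4/3).

Db minor-major seventh, second inversion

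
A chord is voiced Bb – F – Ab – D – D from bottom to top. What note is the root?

Bb, F, Ab, D are the tones of a Bb dominant seventh chord (Bb–D–F–Ab), making Bb the root.

Bb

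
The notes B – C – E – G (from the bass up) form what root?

C

Reordering B, C, E, G into stacked thirds gives C–E–G–B; the bottom of that stack, C, is the root.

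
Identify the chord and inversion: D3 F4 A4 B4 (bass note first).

B half-diminished seventh, first inversion

The distinct note names are D, F, A, B. Stacked in thirds they read B–D–F–A, which is a half-diminished seventh chord on B.
D is the third of B half-diminished seventh; third in the bass means first inversion (figured bass 6/5).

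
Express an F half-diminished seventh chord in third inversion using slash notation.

Third inversion of F half-diminished seventh has the seventh (Eb) in the bass. As a slash chord: Fø7/Eb.

Fø7/Eb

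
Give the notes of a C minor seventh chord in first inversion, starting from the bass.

Eb, G, Bb, C

C minor seventh is C–Eb–G–Bb. First inversion puts the third (Eb) in the bass, with the remaining tones above: Eb, G, Bb, C.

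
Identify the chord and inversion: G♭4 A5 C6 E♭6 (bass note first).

A diminished seventh, third inversion

The distinct note names are Gb, A, C, Eb. Stacked in thirds they read A–C–Eb–Gb, which is a diminished seventh chord on A.
The lowest note is Gb, the seventh of the chord, so this is third inversion (figured bass 4/2).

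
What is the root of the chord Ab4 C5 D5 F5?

Reordering Ab, C, D, F into stacked thirds gives D–F–Ab–C; the bottom of that stack, D, is the root.

D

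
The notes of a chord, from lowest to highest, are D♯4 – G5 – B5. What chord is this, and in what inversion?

The distinct note names are D#, G, B. Stacked in thirds they read G–B–D#, which is an augmented triad on G.
D# is the fifth of G augmented; fifth in the bass means second inversion (figured bass 6/4).

G augmented, second inversion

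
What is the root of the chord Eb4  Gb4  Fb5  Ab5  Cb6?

Fb

The distinct letter names are Eb, Gb, Fb, Ab, Cb. Arranged as a stack of thirds they read Fb–Ab–Cb–Eb–Gb, so Fb is the root (an Fb major ninth chord).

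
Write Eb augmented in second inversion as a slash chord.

Second inversion of Eb augmented has the fifth (B) in the bass. As a slash chord: Ebaug/B.

Ebaug/B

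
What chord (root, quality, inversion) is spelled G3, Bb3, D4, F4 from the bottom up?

Reducing to letter names: G, Bb, D, F. These stack in thirds as G–Bb–D–F — a G minor seventh chord.
The lowest note is G, the root of the chord, so this is root position (figured bass 7).

G minor seventh, root position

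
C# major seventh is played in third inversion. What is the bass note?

B#

The seventh of C# major seventh (C#–E#–G#–B#) is B#; that is the bass in third inversion.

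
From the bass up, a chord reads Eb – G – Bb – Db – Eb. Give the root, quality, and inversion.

The pitch classes Eb, G, Bb, Db arrange in thirds as Eb–G–Bb–Db: an Eb dominant seventh chord.
Eb is the root of Eb dominant seventh; root in the bass means root position (figured bass 7).

Eb dominant seventh, root position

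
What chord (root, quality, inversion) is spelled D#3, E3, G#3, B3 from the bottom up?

E major seventh, third inversion

The pitch classes D#, E, G#, B arrange in thirds as E–G#–B–D#: an E major seventh chord.
With the seventh (D#) in the bass, the chord is in third inversion (figured bass 4/2).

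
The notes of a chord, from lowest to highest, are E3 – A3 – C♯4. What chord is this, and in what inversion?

A major, second inversion

Reducing to letter names: E, A, C#. These stack in thirds as A–C#–E — an A major triad.
With the fifth (E) in the bass, the chord is in second inversion (figured bass 6/4).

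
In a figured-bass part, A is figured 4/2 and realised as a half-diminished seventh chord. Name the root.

The figures 4/2 mean the seventh of the chord is in the bass. If A is the seventh of a half-diminished seventh chord, the root is B (chord tones B–D–F–A).

B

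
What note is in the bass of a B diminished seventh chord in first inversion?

The third of B diminished seventh (B–D–F–Ab) is D; that is the bass in first inversion.

D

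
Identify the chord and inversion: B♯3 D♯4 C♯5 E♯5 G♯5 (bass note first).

The pitch classes B#, D#, C#, E#, G# arrange in thirds as C#–E#–G#–B#–D#: a C# major ninth chord.
With the seventh (B#) in the bass, the chord is in third inversion.

C# major ninth, third inversion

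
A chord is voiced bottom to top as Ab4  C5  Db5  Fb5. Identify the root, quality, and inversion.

Db minor-major seventh, second inversion

The pitch classes Ab, C, Db, Fb arrange in thirds as Db–Fb–Ab–C: a Db minor-major seventh chord.
With the fifth (Ab) in the bass, the chord is in second inversion (figured bass 4/3).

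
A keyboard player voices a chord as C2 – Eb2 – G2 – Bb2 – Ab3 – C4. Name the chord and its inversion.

Ab major ninth, first inversion

The distinct note names are C, Eb, G, Bb, Ab. Stacked in thirds they read Ab–C–Eb–G–Bb, which is a major ninth chord on Ab.
With the third (C) in the bass, the chord is in first inversion.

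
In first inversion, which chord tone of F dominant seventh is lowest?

A

The third of F dominant seventh (F–A–C–Eb) is A; that is the bass in first inversion.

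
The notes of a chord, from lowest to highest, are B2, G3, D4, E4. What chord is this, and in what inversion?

E minor seventh, second inversion

The pitch classes B, G, D, E arrange in thirds as E–G–B–D: an E minor seventh chord.
B is the fifth of E minor seventh; fifth in the bass means second inversion (figured bass 4/3).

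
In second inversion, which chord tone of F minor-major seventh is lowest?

C

The fifth of F minor-major seventh (F–Ab–C–E) is C; that is the bass in second inversion.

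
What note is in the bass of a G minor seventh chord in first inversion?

Bb

The third of G minor seventh (G–Bb–D–F) is Bb; that is the bass in first inversion.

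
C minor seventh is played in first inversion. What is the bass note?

The third of C minor seventh (C–Eb–G–Bb) is Eb; that is the bass in first inversion.

Eb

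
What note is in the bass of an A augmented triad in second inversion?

E#

In second inversion the fifth is lowest. For A augmented (A–C#–E#) that is E#.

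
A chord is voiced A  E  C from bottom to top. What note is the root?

The distinct letter names are A, E, C. Arranged as a stack of thirds they read A–C–E, so A is the root (an A minor triad).

A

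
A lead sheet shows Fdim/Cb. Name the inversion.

second inversion

Fdim/Cb means F diminished with Cb in the bass. Cb is the fifth of F diminished (F–Ab–Cb), so this is second inversion.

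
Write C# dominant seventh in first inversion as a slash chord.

First inversion of C# dominant seventh has the third (E#) in the bass. As a slash chord: C#7/E#.

C#7/E#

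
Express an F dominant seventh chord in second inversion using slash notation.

F7/C

Second inversion of F dominant seventh has the fifth (C) in the bass. As a slash chord: F7/C.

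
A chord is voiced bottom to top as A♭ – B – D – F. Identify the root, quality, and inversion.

B diminished seventh, third inversion

Reducing to letter names: Ab, B, D, F. These stack in thirds as B–D–F–Ab — a B diminished seventh chord.
With the seventh (Ab) in the bass, the chord is in third inversion (figured bass 4/2).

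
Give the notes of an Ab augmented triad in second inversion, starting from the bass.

Ab augmented is Ab–C–E. Second inversion puts the fifth (E) in the bass, with the remaining tones above: E, Ab, C.

E, Ab, C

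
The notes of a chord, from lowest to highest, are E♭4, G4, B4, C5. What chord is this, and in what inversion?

Reducing to letter names: Eb, G, B, C. These stack in thirds as C–Eb–G–B — a C minor-major seventh chord.
With the third (Eb) in the bass, the chord is in first inversion (figured bass 6/5).

C minor-major seventh, first inversion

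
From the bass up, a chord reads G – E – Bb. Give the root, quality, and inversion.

The pitch classes G, E, Bb arrange in thirds as E–G–Bb: an E diminished triad.
The lowest note is G, the third of the chord, so this is first inversion (figured bass 6).

E diminished, first inversion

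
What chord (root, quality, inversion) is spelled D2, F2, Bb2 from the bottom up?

Bb major, first inversion

The distinct note names are D, F, Bb. Stacked in thirds they read Bb–D–F, which is a major triad on Bb.
With the third (D) in the bass, the chord is in first inversion (figured bass 6).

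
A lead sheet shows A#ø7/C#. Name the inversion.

A#ø7/C# means A# half-diminished seventh with C# in the bass. C# is the third of A# half-diminished seventh (A#–C#–E–G#), so this is first inversion.

first inversion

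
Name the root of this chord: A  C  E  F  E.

A, C, E, F are the tones of an F major seventh chord (F–A–C–E), making F the root.

F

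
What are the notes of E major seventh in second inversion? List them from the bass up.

Spelling E major seventh: E–G#–B–D#. In second inversion the fifth is bass, giving B, D#, E, G# from the bottom.

B, D#, E, G#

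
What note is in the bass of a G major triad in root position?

G major is G–B–D. Root position places the root in the bass: G.

G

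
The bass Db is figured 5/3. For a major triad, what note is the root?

The figures 5/3 mean the root of the chord is in the bass. If Db is the root of a major triad, the root is Db (chord tones Db–F–Ab).

Db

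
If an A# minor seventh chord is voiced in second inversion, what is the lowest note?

E#

The fifth of A# minor seventh (A#–C#–E#–G#) is E#; that is the bass in second inversion.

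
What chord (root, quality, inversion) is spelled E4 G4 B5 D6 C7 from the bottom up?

C major ninth, first inversion

Reducing to letter names: E, G, B, D, C. These stack in thirds as C–E–G–B–D — a C major ninth chord.
The lowest note is E, the third of the chord, so this is first inversion.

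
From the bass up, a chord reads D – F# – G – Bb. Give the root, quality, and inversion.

G minor-major seventh, second inversion

The distinct note names are D, F#, G, Bb. Stacked in thirds they read G–Bb–D–F#, which is a minor-major seventh chord on G.
D is the fifth of G minor-major seventh; fifth in the bass means second inversion (figured bass 4/3).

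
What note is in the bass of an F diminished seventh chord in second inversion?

Cb

The fifth of F diminished seventh (F–Ab–Cb–Ebb) is Cb; that is the bass in second inversion.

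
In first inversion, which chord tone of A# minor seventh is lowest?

A# minor seventh is A#–C#–E#–G#. First inversion places the third in the bass: C#.

C#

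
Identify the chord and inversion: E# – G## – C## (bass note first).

The distinct note names are E#, G##, C##. Stacked in thirds they read C##–E#–G##, which is a minor triad on C##.
The lowest note is E#, the third of the chord, so this is first inversion (figured bass 6).

C## minor, first inversion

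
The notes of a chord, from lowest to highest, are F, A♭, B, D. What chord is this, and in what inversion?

B diminished seventh, second inversion

The distinct note names are F, Ab, B, D. Stacked in thirds they read B–D–F–Ab, which is a diminished seventh chord on B.
The lowest note is F, the fifth of the chord, so this is second inversion (figured bass 4/3).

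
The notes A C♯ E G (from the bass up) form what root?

Reordering A, C#, E, G into stacked thirds gives A–C#–E–G; the bottom of that stack, A, is the root.

A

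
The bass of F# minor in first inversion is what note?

A

In first inversion the third is lowest. For F# minor (F#–A–C#) that is A.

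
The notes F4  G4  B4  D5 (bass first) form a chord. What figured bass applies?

4/2

The notes F, G, B, D stack in thirds as G–B–D–F — a G dominant seventh chord. The bass F is the seventh, so this is third inversion: figured 4/2.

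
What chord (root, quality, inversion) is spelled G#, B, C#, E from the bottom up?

The distinct note names are G#, B, C#, E. Stacked in thirds they read C#–E–G#–B, which is a minor seventh chord on C#.
With the fifth (G#) in the bass, the chord is in second inversion (figured bass 4/3).

C# minor seventh, second inversion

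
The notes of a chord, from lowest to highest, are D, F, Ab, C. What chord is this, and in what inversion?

Reducing to letter names: D, F, Ab, C. These stack in thirds as D–F–Ab–C — a D half-diminished seventh chord.
With the root (D) in the bass, the chord is in root position (figured bass 7).

D half-diminished seventh, root position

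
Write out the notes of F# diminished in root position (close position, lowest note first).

The chord tones are F#–A–C. With the root (F#) lowest for root position: F#, A, C.

F#, A, C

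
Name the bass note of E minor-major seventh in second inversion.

B

In second inversion the fifth is lowest. For E minor-major seventh (E–G–B–D#) that is B.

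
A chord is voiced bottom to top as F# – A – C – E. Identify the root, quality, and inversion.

Reducing to letter names: F#, A, C, E. These stack in thirds as F#–A–C–E — an F# half-diminished seventh chord.
The lowest note is F#, the root of the chord, so this is root position (figured bass 7).

F# half-diminished seventh, root position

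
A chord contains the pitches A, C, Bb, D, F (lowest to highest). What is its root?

Reordering A, C, Bb, D, F into stacked thirds gives Bb–D–F–A–C; the bottom of that stack, Bb, is the root.

Bb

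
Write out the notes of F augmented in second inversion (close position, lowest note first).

F augmented is F–A–C#. Second inversion puts the fifth (C#) in the bass, with the remaining tones above: C#, F, A.

C#, F, A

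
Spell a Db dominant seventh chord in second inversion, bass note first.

Ab, Cb, Db, F

The chord tones are Db–F–Ab–Cb. With the fifth (Ab) lowest for second inversion: Ab, Cb, Db, F.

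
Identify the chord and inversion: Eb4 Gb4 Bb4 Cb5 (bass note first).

The distinct note names are Eb, Gb, Bb, Cb. Stacked in thirds they read Cb–Eb–Gb–Bb, which is a major seventh chord on Cb.
The lowest note is Eb, the third of the chord, so this is first inversion (figured bass 6/5).

Cb major seventh, first inversion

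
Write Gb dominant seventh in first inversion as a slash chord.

First inversion of Gb dominant seventh has the third (Bb) in the bass. As a slash chord: Gb7/Bb.

Gb7/Bb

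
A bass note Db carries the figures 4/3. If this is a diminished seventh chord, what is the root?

G

The figures 4/3 mean the fifth of the chord is in the bass. If Db is the fifth of a diminished seventh chord, the root is G (chord tones G–Bb–Db–Fb).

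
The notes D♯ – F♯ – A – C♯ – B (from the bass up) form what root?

The distinct letter names are D#, F#, A, C#, B. Arranged as a stack of thirds they read B–D#–F#–A–C#, so B is the root (a B dominant ninth chord).

B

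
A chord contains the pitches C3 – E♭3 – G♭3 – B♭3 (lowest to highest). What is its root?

C, Eb, Gb, Bb are the tones of a C half-diminished seventh chord (C–Eb–Gb–Bb), making C the root.

C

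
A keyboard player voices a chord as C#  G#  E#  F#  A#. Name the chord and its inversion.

The distinct note names are C#, G#, E#, F#, A#. Stacked in thirds they read F#–A#–C#–E#–G#, which is a major ninth chord on F#.
C# is the fifth of F# major ninth; fifth in the bass means second inversion.

F# major ninth, second inversion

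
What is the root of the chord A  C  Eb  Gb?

The distinct letter names are A, C, Eb, Gb. Arranged as a stack of thirds they read A–C–Eb–Gb, so A is the root (an A diminished seventh chord).

A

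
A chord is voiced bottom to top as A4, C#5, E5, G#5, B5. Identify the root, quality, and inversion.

A major ninth, root position

Reducing to letter names: A, C#, E, G#, B. These stack in thirds as A–C#–E–G#–B — an A major ninth chord.
With the root (A) in the bass, the chord is in root position.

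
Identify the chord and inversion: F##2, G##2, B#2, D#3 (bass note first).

G## half-diminished seventh, third inversion

Reducing to letter names: F##, G##, B#, D#. These stack in thirds as G##–B#–D#–F## — a G## half-diminished seventh chord.
With the seventh (F##) in the bass, the chord is in third inversion (figured bass 4/2).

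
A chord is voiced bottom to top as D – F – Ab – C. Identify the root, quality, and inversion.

The distinct note names are D, F, Ab, C. Stacked in thirds they read D–F–Ab–C, which is a half-diminished seventh chord on D.
D is the root of D half-diminished seventh; root in the bass means root position (figured bass 7).

D half-diminished seventh, root position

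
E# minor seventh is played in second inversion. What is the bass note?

E# minor seventh is E#–G#–B#–D#. Second inversion places the fifth in the bass: B#.

B#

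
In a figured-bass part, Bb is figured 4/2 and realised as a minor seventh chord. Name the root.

The figures 4/2 mean the seventh of the chord is in the bass. If Bb is the seventh of a minor seventh chord, the root is C (chord tones C–Eb–G–Bb).

C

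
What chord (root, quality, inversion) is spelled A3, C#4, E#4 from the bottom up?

A augmented, root position

The distinct note names are A, C#, E#. Stacked in thirds they read A–C#–E#, which is an augmented triad on A.
A is the root of A augmented; root in the bass means root position (figured bass 5/3).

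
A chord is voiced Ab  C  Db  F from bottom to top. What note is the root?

Db

Reordering Ab, C, Db, F into stacked thirds gives Db–F–Ab–C; the bottom of that stack, Db, is the root.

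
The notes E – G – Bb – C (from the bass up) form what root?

C

E, G, Bb, C are the tones of a C dominant seventh chord (C–E–G–Bb), making C the root.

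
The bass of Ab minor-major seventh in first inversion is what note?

Cb

Ab minor-major seventh is Ab–Cb–Eb–G. First inversion places the third in the bass: Cb.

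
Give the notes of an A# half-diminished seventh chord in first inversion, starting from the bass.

Spelling A# half-diminished seventh: A#–C#–E–G#. In first inversion the third is bass, giving C#, E, G#, A# from the bottom.

C#, E, G#, A#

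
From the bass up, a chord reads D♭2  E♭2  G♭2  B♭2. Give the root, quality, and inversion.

Eb minor seventh, third inversion

The pitch classes Db, Eb, Gb, Bb arrange in thirds as Eb–Gb–Bb–Db: an Eb minor seventh chord.
With the seventh (Db) in the bass, the chord is in third inversion (figured bass 4/2).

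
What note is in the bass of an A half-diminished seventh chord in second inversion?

Eb

The fifth of A half-diminished seventh (A–C–Eb–G) is Eb; that is the bass in second inversion.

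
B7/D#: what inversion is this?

B7/D# means B dominant seventh with D# in the bass. D# is the third of B dominant seventh (B–D#–F#–A), so this is first inversion.

first inversion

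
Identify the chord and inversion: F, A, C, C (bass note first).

F major, root position

Reducing to letter names: F, A, C. These stack in thirds as F–A–C — an F major triad.
The lowest note is F, the root of the chord, so this is root position (figured bass 5/3).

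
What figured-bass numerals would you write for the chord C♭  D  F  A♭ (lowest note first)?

4/2

The notes Cb, D, F, Ab stack in thirds as D–F–Ab–Cb — a D diminished seventh chord. The bass Cb is the seventh, so this is third inversion: figured 4/2.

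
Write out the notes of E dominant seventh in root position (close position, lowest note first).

E, G#, B, D

Spelling E dominant seventh: E–G#–B–D. In root position the root is bass, giving E, G#, B, D from the bottom.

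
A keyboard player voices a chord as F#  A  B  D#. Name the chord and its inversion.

The distinct note names are F#, A, B, D#. Stacked in thirds they read B–D#–F#–A, which is a dominant seventh chord on B.
With the fifth (F#) in the bass, the chord is in second inversion (figured bass 4/3).

B dominant seventh, second inversion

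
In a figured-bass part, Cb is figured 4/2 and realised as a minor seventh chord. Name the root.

Db

The figures 4/2 mean the seventh of the chord is in the bass. If Cb is the seventh of a minor seventh chord, the root is Db (chord tones Db–Fb–Ab–Cb).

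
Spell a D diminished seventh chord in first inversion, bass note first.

D diminished seventh is D–F–Ab–Cb. First inversion puts the third (F) in the bass, with the remaining tones above: F, Ab, Cb, D.

F, Ab, Cb, D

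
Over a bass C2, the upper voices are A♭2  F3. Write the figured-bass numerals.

The notes C, Ab, F stack in thirds as F–Ab–C — an F minor triad. The bass C is the fifth, so this is second inversion: figured 6/4.

6/4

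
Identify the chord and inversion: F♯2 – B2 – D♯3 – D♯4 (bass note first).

The pitch classes F#, B, D# arrange in thirds as B–D#–F#: a B major triad.
F# is the fifth of B major; fifth in the bass means second inversion (figured bass 6/4).

B major, second inversion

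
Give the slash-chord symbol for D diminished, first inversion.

Ddim/F

First inversion of D diminished has the third (F) in the bass. As a slash chord: Ddim/F.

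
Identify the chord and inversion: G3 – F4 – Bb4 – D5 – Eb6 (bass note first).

The distinct note names are G, F, Bb, D, Eb. Stacked in thirds they read Eb–G–Bb–D–F, which is a major ninth chord on Eb.
With the third (G) in the bass, the chord is in first inversion.

Eb major ninth, first inversion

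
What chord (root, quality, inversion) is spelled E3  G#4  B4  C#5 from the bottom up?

The distinct note names are E, G#, B, C#. Stacked in thirds they read C#–E–G#–B, which is a minor seventh chord on C#.
E is the third of C# minor seventh; third in the bass means first inversion (figured bass 6/5).

C# minor seventh, first inversion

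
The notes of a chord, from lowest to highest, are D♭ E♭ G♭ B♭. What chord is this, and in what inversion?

The distinct note names are Db, Eb, Gb, Bb. Stacked in thirds they read Eb–Gb–Bb–Db, which is a minor seventh chord on Eb.
With the seventh (Db) in the bass, the chord is in third inversion (figured bass 4/2).

Eb minor seventh, third inversion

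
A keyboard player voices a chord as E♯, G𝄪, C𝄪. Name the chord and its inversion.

The pitch classes E#, G##, C## arrange in thirds as C##–E#–G##: a C## minor triad.
E# is the third of C## minor; third in the bass means first inversion (figured bass 6).

C## minor, first inversion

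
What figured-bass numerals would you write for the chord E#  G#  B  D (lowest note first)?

The notes E#, G#, B, D stack in thirds as E#–G#–B–D — an E# diminished seventh chord. The bass E# is the root, so this is root position: figured 7.

7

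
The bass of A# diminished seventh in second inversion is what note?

E

The fifth of A# diminished seventh (A#–C#–E–G) is E; that is the bass in second inversion.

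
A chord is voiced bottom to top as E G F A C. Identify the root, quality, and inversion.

F major ninth, third inversion

The pitch classes E, G, F, A, C arrange in thirds as F–A–C–E–G: an F major ninth chord.
The lowest note is E, the seventh of the chord, so this is third inversion.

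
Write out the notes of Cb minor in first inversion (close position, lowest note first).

Ebb, Gb, Cb

The chord tones are Cb–Ebb–Gb. With the third (Ebb) lowest for first inversion: Ebb, Gb, Cb.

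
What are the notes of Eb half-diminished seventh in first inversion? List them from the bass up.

Spelling Eb half-diminished seventh: Eb–Gb–Bbb–Db. In first inversion the third is bass, giving Gb, Bbb, Db, Eb from the bottom.

Gb, Bbb, Db, Eb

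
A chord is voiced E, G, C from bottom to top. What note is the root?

C

Reordering E, G, C into stacked thirds gives C–E–G; the bottom of that stack, C, is the root.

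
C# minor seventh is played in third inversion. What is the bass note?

In third inversion the seventh is lowest. For C# minor seventh (C#–E–G#–B) that is B.

B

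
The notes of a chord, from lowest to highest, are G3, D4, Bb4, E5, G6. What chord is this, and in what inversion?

The pitch classes G, D, Bb, E arrange in thirds as E–G–Bb–D: an E half-diminished seventh chord.
G is the third of E half-diminished seventh; third in the bass means first inversion (figured bass 6/5).

E half-diminished seventh, first inversion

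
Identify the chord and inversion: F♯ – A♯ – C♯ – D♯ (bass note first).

Reducing to letter names: F#, A#, C#, D#. These stack in thirds as D#–F#–A#–C# — a D# minor seventh chord.
F# is the third of D# minor seventh; third in the bass means first inversion (figured bass 6/5).

D# minor seventh, first inversion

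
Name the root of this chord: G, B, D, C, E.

C

The distinct letter names are G, B, D, C, E. Arranged as a stack of thirds they read C–E–G–B–D, so C is the root (a C major ninth chord).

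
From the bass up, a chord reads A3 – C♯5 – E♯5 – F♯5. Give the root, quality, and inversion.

F# minor-major seventh, first inversion

The pitch classes A, C#, E#, F# arrange in thirds as F#–A–C#–E#: an F# minor-major seventh chord.
The lowest note is A, the third of the chord, so this is first inversion (figured bass 6/5).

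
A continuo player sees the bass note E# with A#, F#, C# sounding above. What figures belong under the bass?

4/2

The notes E#, A#, F#, C# stack in thirds as F#–A#–C#–E# — an F# major seventh chord. The bass E# is the seventh, so this is third inversion: figured 4/2.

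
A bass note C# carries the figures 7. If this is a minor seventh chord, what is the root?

The figures 7 mean the root of the chord is in the bass. If C# is the root of a minor seventh chord, the root is C# (chord tones C#–E–G#–B).

C#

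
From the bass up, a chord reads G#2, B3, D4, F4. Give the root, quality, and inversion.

G# diminished seventh, root position

Reducing to letter names: G#, B, D, F. These stack in thirds as G#–B–D–F — a G# diminished seventh chord.
The lowest note is G#, the root of the chord, so this is root position (figured bass 7).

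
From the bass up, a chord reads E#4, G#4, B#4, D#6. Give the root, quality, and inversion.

E# minor seventh, root position

Reducing to letter names: E#, G#, B#, D#. These stack in thirds as E#–G#–B#–D# — an E# minor seventh chord.
The lowest note is E#, the root of the chord, so this is root position (figured bass 7).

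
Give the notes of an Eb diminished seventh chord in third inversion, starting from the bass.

Spelling Eb diminished seventh: Eb–Gb–Bbb–Dbb. In third inversion the seventh is bass, giving Dbb, Eb, Gb, Bbb from the bottom.

Dbb, Eb, Gb, Bbb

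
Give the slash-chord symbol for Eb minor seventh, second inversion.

Second inversion of Eb minor seventh has the fifth (Bb) in the bass. As a slash chord: Ebm7/Bb.

Ebm7/Bb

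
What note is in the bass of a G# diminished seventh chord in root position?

G#

The root of G# diminished seventh (G#–B–D–F) is G#; that is the bass in root position.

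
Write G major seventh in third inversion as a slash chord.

Third inversion of G major seventh has the seventh (F#) in the bass. As a slash chord: Gmaj7/F#.

Gmaj7/F#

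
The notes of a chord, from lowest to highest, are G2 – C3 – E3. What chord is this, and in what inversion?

C major, second inversion

The distinct note names are G, C, E. Stacked in thirds they read C–E–G, which is a major triad on C.
The lowest note is G, the fifth of the chord, so this is second inversion (figured bass 6/4).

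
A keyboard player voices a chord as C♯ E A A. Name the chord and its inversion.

Reducing to letter names: C#, E, A. These stack in thirds as A–C#–E — an A major triad.
C# is the third of A major; third in the bass means first inversion (figured bass 6).

A major, first inversion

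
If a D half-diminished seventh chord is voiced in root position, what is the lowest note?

D

The root of D half-diminished seventh (D–F–Ab–C) is D; that is the bass in root position.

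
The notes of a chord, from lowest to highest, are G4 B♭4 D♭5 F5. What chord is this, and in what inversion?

G half-diminished seventh, root position

Reducing to letter names: G, Bb, Db, F. These stack in thirds as G–Bb–Db–F — a G half-diminished seventh chord.
G is the root of G half-diminished seventh; root in the bass means root position (figured bass 7).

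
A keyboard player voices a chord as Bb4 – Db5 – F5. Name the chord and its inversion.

Bb minor, root position

Reducing to letter names: Bb, Db, F. These stack in thirds as Bb–Db–F — a Bb minor triad.
Bb is the root of Bb minor; root in the bass means root position (figured bass 5/3).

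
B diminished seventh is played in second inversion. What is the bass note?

F

The fifth of B diminished seventh (B–D–F–Ab) is F; that is the bass in second inversion.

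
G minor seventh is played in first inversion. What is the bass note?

In first inversion the third is lowest. For G minor seventh (G–Bb–D–F) that is Bb.

Bb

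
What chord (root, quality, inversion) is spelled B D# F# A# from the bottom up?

B major seventh, root position

The distinct note names are B, D#, F#, A#. Stacked in thirds they read B–D#–F#–A#, which is a major seventh chord on B.
B is the root of B major seventh; root in the bass means root position (figured bass 7).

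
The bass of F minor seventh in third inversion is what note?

The seventh of F minor seventh (F–Ab–C–Eb) is Eb; that is the bass in third inversion.

Eb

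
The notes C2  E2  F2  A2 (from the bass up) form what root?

C, E, F, A are the tones of an F major seventh chord (F–A–C–E), making F the root.

F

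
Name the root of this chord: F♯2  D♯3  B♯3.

B#

The distinct letter names are F#, D#, B#. Arranged as a stack of thirds they read B#–D#–F#, so B# is the root (a B# diminished triad).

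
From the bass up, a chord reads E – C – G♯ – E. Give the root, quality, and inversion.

The distinct note names are E, C, G#. Stacked in thirds they read C–E–G#, which is an augmented triad on C.
With the third (E) in the bass, the chord is in first inversion (figured bass 6).

C augmented, first inversion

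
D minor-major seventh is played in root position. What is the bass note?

D

D minor-major seventh is D–F–A–C#. Root position places the root in the bass: D.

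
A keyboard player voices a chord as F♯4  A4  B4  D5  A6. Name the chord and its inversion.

B minor seventh, second inversion

The distinct note names are F#, A, B, D. Stacked in thirds they read B–D–F#–A, which is a minor seventh chord on B.
F# is the fifth of B minor seventh; fifth in the bass means second inversion (figured bass 4/3).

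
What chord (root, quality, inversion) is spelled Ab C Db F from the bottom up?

Reducing to letter names: Ab, C, Db, F. These stack in thirds as Db–F–Ab–C — a Db major seventh chord.
Ab is the fifth of Db major seventh; fifth in the bass means second inversion (figured bass 4/3).

Db major seventh, second inversion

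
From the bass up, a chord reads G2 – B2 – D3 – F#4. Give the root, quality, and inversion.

The distinct note names are G, B, D, F#. Stacked in thirds they read G–B–D–F#, which is a major seventh chord on G.
The lowest note is G, the root of the chord, so this is root position (figured bass 7).

G major seventh, root position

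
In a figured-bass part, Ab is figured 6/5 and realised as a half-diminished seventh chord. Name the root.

The figures 6/5 mean the third of the chord is in the bass. If Ab is the third of a half-diminished seventh chord, the root is F (chord tones F–Ab–Cb–Eb).

F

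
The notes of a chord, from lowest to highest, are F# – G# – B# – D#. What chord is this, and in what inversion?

G# dominant seventh, third inversion

Reducing to letter names: F#, G#, B#, D#. These stack in thirds as G#–B#–D#–F# — a G# dominant seventh chord.
The lowest note is F#, the seventh of the chord, so this is third inversion (figured bass 4/2).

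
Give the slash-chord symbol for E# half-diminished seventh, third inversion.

Third inversion of E# half-diminished seventh has the seventh (D#) in the bass. As a slash chord: E#ø7/D#.

E#ø7/D#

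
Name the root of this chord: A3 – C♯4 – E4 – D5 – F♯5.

D

The distinct letter names are A, C#, E, D, F#. Arranged as a stack of thirds they read D–F#–A–C#–E, so D is the root (a D major ninth chord).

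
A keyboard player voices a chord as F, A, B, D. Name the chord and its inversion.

The pitch classes F, A, B, D arrange in thirds as B–D–F–A: a B half-diminished seventh chord.
F is the fifth of B half-diminished seventh; fifth in the bass means second inversion (figured bass 4/3).

B half-diminished seventh, second inversion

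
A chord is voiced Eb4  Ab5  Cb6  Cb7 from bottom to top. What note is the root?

Ab

Reordering Eb, Ab, Cb into stacked thirds gives Ab–Cb–Eb; the bottom of that stack, Ab, is the root.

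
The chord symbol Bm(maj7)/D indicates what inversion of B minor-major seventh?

Bm(maj7)/D means B minor-major seventh with D in the bass. D is the third of B minor-major seventh (B–D–F#–A#), so this is first inversion.

first inversion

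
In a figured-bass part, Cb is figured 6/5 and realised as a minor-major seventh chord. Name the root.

The figures 6/5 mean the third of the chord is in the bass. If Cb is the third of a minor-major seventh chord, the root is Ab (chord tones Ab–Cb–Eb–G).

Ab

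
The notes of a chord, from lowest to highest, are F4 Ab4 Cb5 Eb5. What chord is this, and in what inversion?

The pitch classes F, Ab, Cb, Eb arrange in thirds as F–Ab–Cb–Eb: an F half-diminished seventh chord.
With the root (F) in the bass, the chord is in root position (figured bass 7).

F half-diminished seventh, root position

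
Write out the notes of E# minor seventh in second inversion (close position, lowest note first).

Spelling E# minor seventh: E#–G#–B#–D#. In second inversion the fifth is bass, giving B#, D#, E#, G# from the bottom.

B#, D#, E#, G#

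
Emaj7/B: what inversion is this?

Emaj7/B means E major seventh with B in the bass. B is the fifth of E major seventh (E–G#–B–D#), so this is second inversion.

second inversion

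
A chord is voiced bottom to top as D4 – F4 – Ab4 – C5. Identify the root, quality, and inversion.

The pitch classes D, F, Ab, C arrange in thirds as D–F–Ab–C: a D half-diminished seventh chord.
D is the root of D half-diminished seventh; root in the bass means root position (figured bass 7).

D half-diminished seventh, root position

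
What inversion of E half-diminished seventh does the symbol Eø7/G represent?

first inversion

Eø7/G means E half-diminished seventh with G in the bass. G is the third of E half-diminished seventh (E–G–Bb–D), so this is first inversion.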